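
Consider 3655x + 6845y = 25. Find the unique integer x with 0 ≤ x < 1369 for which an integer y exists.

427

Euclid: 6845 = 1·3655 + 3190; 3655 = 1·3190 + 465; 3190 = 6·465 + 400; 465 = 1·400 + 65; 400 = 6·65 + 10; 65 = 6·10 + 5; 10 = 2·5 + 0 → gcd = 5; 25 = 5·5.
Back-substitution yields 3655·(633) + 6845·(-338) = 5, so one solution is x = 633·5 = 3165, y = -338·5 = -1690.
Solutions in x differ by 6845/5 = 1369; the one in [0, 1369) is 3165 mod 1369 = 427.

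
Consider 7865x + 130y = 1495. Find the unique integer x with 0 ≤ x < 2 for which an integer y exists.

1

Euclid: 7865 = 60·130 + 65; 130 = 2·65 + 0 → gcd = 65; 1495 = 65·23.
Back-substitution yields 7865·(1) + 130·(-60) = 65, so one solution is x = 1·23 = 23, y = -60·23 = -1380.
Solutions in x differ by 130/65 = 2; the one in [0, 2) is 23 mod 2 = 1.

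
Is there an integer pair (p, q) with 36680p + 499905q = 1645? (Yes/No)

Yes

gcd(36680, 499905): 499905 = 13·36680 + 23065; 36680 = 1·23065 + 13615; 23065 = 1·13615 + 9450; 13615 = 1·9450 + 4165; 9450 = 2·4165 + 1120; 4165 = 3·1120 + 805; 1120 = 1·805 + 315; 805 = 2·315 + 175; 315 = 1·175 + 140; 175 = 1·140 + 35; 140 = 4·35 + 0 → 35
35 divides 1645, so a solution exists.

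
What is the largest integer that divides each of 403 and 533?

Euclid: 533 = 1·403 + 130; 403 = 3·130 + 13; 130 = 10·13 + 0. Last nonzero remainder: 13.

13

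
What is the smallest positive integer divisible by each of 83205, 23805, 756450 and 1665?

27376286326650

83205 = 3² · 5 · 43²; 23805 = 3² · 5 · 23²; 756450 = 2 · 3² · 5² · 41²; 1665 = 3² · 5 · 37
lcm takes max exponent of each prime: 2 · 3² · 5² · 23² · 37 · 41² · 43² = 27376286326650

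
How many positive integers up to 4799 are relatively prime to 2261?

Prime factors of 2261: 7, 17, 19. Count integers ≤ 4799 divisible by none of them.
By inclusion–exclusion: 4799 − ⌊4799/7⌋ − ⌊4799/17⌋ − ⌊4799/19⌋ + ⌊4799/119⌋ + ⌊4799/133⌋ + ⌊4799/323⌋ − ⌊4799/2261⌋ = 3668.

3668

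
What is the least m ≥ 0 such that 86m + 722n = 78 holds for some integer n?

194

Reduce mod 722: 86m ≡ 78 (mod 722). With g = gcd(86, 722) = 2 dividing 78, divide through: 43m ≡ 39 (mod 361).
Since gcd(43, 361) = 1, m ≡ 39·(43)⁻¹ ≡ 194 (mod 361). Smallest non-negative: 194.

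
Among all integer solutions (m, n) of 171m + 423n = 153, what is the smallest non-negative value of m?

38

gcd(171, 423) = 9 (Euclid: 423 = 2·171 + 81; 171 = 2·81 + 9; 81 = 9·9 + 0), and 9 | 153.
Extended Euclid: 171·(5) + 423·(-2) = 9. Scale by 17: m₀ = 85.
General solution m = m₀ + 47t; reducing mod 47 gives m = 38 (and n = -15).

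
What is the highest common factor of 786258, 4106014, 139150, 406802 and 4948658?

242

gcd(786258, 4106014): 4106014 = 5·786258 + 174724; 786258 = 4·174724 + 87362; 174724 = 2·87362 + 0 → 87362
gcd(87362, 139150): 139150 = 1·87362 + 51788; 87362 = 1·51788 + 35574; 51788 = 1·35574 + 16214; 35574 = 2·16214 + 3146; 16214 = 5·3146 + 484; 3146 = 6·484 + 242; 484 = 2·242 + 0 → 242
gcd(242, 406802): 406802 = 1681·242 + 0 → 242
gcd(242, 4948658): 4948658 = 20449·242 + 0 → 242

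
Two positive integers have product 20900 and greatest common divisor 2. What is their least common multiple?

Since gcd(u,v)·lcm(u,v) = uv, lcm = 20900/2 = 10450.

10450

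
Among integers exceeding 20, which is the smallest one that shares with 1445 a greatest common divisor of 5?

25

1445 = 5·289. Any a with gcd(a, 1445) = 5 is a multiple of 5, say 5s, with s coprime to 289.
Need s > 20/5, so s ≥ 5. First s ≥ 5 with gcd(s, 289) = 1 is s = 5. Thus a = 5·5 = 25.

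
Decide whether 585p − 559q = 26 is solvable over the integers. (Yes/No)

gcd(585, 559): 585 = 1·559 + 26; 559 = 21·26 + 13; 26 = 2·13 + 0 → 13
13 divides 26, so a solution exists.

Yes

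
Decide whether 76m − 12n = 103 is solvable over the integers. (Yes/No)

No

By Bézout, 76m − 12n = 103 has integer solutions iff gcd(76, 12) | 103.
Euclid: 76 = 6·12 + 4; 12 = 3·4 + 0. gcd = 4; 103 mod 4 = 3. No.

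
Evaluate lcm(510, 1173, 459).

510 = 2 · 3 · 5 · 17; 1173 = 3 · 17 · 23; 459 = 3³ · 17
lcm takes max exponent of each prime: 2 · 3³ · 5 · 17 · 23 = 105570

105570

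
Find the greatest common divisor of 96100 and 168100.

96100 = 2² · 5² · 31²
168100 = 2² · 5² · 41²
Common: 2² · 5² = 100

100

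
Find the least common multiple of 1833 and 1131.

1833 = 3 · 13 · 47; 1131 = 3 · 13 · 29
max exponents: 3 · 13 · 29 · 47 = 53157

53157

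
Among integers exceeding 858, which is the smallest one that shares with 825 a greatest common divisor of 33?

Multiples of 33 above 858: 33·27, 33·28, … . Need the cofactor coprime to 825/33 = 25.
Checking s = 27, 28, … the first with gcd(s, 25) = 1 is s = 27, giving 891.

891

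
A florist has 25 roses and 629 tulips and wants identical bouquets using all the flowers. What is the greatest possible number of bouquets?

25 = 5²
629 = 17 · 37
Common: 1 = 1

1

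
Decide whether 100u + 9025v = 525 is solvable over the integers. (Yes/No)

Yes

gcd(100, 9025): 9025 = 90·100 + 25; 100 = 4·25 + 0 → 25
25 divides 525, so a solution exists.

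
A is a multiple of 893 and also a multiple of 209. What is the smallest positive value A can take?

893 = 19 · 47; 209 = 11 · 19
max exponents: 11 · 19 · 47 = 9823

9823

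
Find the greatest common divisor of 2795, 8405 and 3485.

2795 = 5 · 13 · 43; 8405 = 5 · 41²; 3485 = 5 · 17 · 41
gcd takes min exponent of each prime: 5 = 5

5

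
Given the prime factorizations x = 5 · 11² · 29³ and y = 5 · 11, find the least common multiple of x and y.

14755345

max exponent per prime: 5 · 11² · 29³ = 14755345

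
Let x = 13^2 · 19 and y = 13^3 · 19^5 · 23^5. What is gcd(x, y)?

3211

min exponent per shared prime: 13^2 · 19 = 3211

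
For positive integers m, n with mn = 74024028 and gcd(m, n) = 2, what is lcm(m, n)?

gcd·lcm = product, so lcm = 74024028/2 = 37012014.

37012014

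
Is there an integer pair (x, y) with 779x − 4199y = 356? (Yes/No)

No

gcd(779, 4199): 4199 = 5·779 + 304; 779 = 2·304 + 171; 304 = 1·171 + 133; 171 = 1·133 + 38; 133 = 3·38 + 19; 38 = 2·19 + 0 → 19
19 does not divide 356, so a solution does not exist.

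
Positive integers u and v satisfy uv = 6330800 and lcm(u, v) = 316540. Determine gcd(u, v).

20

From gcd × lcm = uv: gcd = 6330800 / 316540 = 20.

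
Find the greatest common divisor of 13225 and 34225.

25

Euclid: 34225 = 2·13225 + 7775; 13225 = 1·7775 + 5450; 7775 = 1·5450 + 2325; 5450 = 2·2325 + 800; 2325 = 2·800 + 725; 800 = 1·725 + 75; 725 = 9·75 + 50; 75 = 1·50 + 25; 50 = 2·25 + 0. Last nonzero remainder: 25.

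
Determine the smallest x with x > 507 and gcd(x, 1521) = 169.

676

Multiples of 169 above 507: 169·4, 169·5, … . Need the cofactor coprime to 1521/169 = 9.
Checking s = 4, 5, … the first with gcd(s, 9) = 1 is s = 4, giving 676.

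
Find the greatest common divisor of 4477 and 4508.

1

4477 = 11² · 37
4508 = 2² · 7² · 23
Common: 1 = 1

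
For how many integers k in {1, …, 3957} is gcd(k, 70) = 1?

1357

Prime factors of 70: 2, 5, 7. Count integers ≤ 3957 divisible by none of them.
By inclusion–exclusion: 3957 − ⌊3957/2⌋ − ⌊3957/5⌋ − ⌊3957/7⌋ + ⌊3957/10⌋ + ⌊3957/14⌋ + ⌊3957/35⌋ − ⌊3957/70⌋ = 1357.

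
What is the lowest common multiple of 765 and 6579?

765 = 3² · 5 · 17; 6579 = 3² · 17 · 43
max exponents: 3² · 5 · 17 · 43 = 32895

32895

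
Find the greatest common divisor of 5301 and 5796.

Euclid: 5796 = 1·5301 + 495; 5301 = 10·495 + 351; 495 = 1·351 + 144; 351 = 2·144 + 63; 144 = 2·63 + 18; 63 = 3·18 + 9; 18 = 2·9 + 0. Last nonzero remainder: 9.

9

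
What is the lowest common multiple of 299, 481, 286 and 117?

2190474

299 = 13 · 23; 481 = 13 · 37; 286 = 2 · 11 · 13; 117 = 3² · 13
lcm takes max exponent of each prime: 2 · 3² · 11 · 13 · 23 · 37 = 2190474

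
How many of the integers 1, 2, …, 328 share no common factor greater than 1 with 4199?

Prime factors of 4199: 13, 17, 19. Count integers ≤ 328 divisible by none of them.
By inclusion–exclusion: 328 − ⌊328/13⌋ − ⌊328/17⌋ − ⌊328/19⌋ + ⌊328/221⌋ + ⌊328/247⌋ + ⌊328/323⌋ − ⌊328/4199⌋ = 270.

270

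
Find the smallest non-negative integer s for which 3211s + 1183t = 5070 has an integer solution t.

6

Euclid: 3211 = 2·1183 + 845; 1183 = 1·845 + 338; 845 = 2·338 + 169; 338 = 2·169 + 0 → gcd = 169; 5070 = 169·30.
Back-substitution yields 3211·(3) + 1183·(-8) = 169, so one solution is s = 3·30 = 90, t = -8·30 = -240.
Solutions in s differ by 1183/169 = 7; the one in [0, 7) is 90 mod 7 = 6.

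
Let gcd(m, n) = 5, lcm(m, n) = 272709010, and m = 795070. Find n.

1715

m·n = gcd·lcm = 5·272709010 = 1363545050, so n = 1363545050/795070 = 1715.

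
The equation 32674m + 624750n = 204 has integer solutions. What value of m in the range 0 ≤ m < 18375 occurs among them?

11721

gcd(32674, 624750) = 34 (Euclid: 624750 = 19·32674 + 3944; 32674 = 8·3944 + 1122; 3944 = 3·1122 + 578; 1122 = 1·578 + 544; 578 = 1·544 + 34; 544 = 16·34 + 0), and 34 | 204.
Extended Euclid: 32674·(-1109) + 624750·(58) = 34. Scale by 6: m₀ = -6654.
General solution m = m₀ + 18375t; reducing mod 18375 gives m = 11721 (and n = -613).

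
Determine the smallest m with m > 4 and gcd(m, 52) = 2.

52 = 2·26. Any m with gcd(m, 52) = 2 is a multiple of 2, say 2s, with s coprime to 26.
Need s > 4/2, so s ≥ 3. First s ≥ 3 with gcd(s, 26) = 1 is s = 3. Thus m = 2·3 = 6.

6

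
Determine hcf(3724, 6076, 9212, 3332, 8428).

3724 = 2² · 7² · 19; 6076 = 2² · 7² · 31; 9212 = 2² · 7² · 47; 3332 = 2² · 7² · 17; 8428 = 2² · 7² · 43
gcd takes min exponent of each prime: 2² · 7² = 196

196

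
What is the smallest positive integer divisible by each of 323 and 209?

323 = 17 · 19; 209 = 11 · 19
max exponents: 11 · 17 · 19 = 3553

3553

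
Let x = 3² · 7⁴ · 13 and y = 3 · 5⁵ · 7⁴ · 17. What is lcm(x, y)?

14923715625

max exponent per prime: 3² · 5⁵ · 7⁴ · 13 · 17 = 14923715625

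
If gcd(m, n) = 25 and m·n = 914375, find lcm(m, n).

gcd·lcm = product, so lcm = 914375/25 = 36575.

36575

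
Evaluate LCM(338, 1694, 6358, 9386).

29867932094

lcm(338, 1694) = 338·1694/gcd = 572572/2 = 286286
lcm(286286, 6358) = 286286·6358/gcd = 1820206388/22 = 82736654
lcm(82736654, 9386) = 82736654·9386/gcd = 776566234444/26 = 29867932094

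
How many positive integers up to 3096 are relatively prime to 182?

1225

Prime factors of 182: 2, 7, 13. Count integers ≤ 3096 divisible by none of them.
By inclusion–exclusion: 3096 − ⌊3096/2⌋ − ⌊3096/7⌋ − ⌊3096/13⌋ + ⌊3096/14⌋ + ⌊3096/26⌋ + ⌊3096/91⌋ − ⌊3096/182⌋ = 1225.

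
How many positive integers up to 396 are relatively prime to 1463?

1463 = 7·11·19. Inclusion–exclusion on these primes:
396 − ⌊396/7⌋ − ⌊396/11⌋ − ⌊396/19⌋ + ⌊396/77⌋ + ⌊396/133⌋ + ⌊396/209⌋ − ⌊396/1463⌋ = 292

292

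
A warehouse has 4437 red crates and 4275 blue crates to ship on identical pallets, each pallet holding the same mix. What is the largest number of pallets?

9

4437 = 3² · 17 · 29
4275 = 3² · 5² · 19
Common: 3² = 9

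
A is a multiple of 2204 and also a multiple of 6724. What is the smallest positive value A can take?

3704924

2204 = 2² · 19 · 29; 6724 = 2² · 41²
max exponents: 2² · 19 · 29 · 41² = 3704924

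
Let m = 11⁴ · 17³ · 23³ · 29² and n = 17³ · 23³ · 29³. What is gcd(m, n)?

50272012111

min exponent per shared prime: 17³ · 23³ · 29² = 50272012111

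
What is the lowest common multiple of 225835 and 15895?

717929465

225835 = 5 · 31² · 47; 15895 = 5 · 11 · 17²
max exponents: 5 · 11 · 17² · 31² · 47 = 717929465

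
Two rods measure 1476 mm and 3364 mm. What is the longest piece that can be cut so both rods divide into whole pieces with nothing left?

Euclid: 3364 = 2·1476 + 412; 1476 = 3·412 + 240; 412 = 1·240 + 172; 240 = 1·172 + 68; 172 = 2·68 + 36; 68 = 1·36 + 32; 36 = 1·32 + 4; 32 = 8·4 + 0. Last nonzero remainder: 4.

4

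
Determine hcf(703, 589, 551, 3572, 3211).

19

703 = 19 · 37; 589 = 19 · 31; 551 = 19 · 29; 3572 = 2² · 19 · 47; 3211 = 13² · 19
gcd takes min exponent of each prime: 19 = 19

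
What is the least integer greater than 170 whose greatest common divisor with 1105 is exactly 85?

Multiples of 85 above 170: 85·3, 85·4, … . Need the cofactor coprime to 1105/85 = 13.
Checking s = 3, 4, … the first with gcd(s, 13) = 1 is s = 3, giving 255.

255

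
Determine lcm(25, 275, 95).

25 = 5²; 275 = 5² · 11; 95 = 5 · 19
lcm takes max exponent of each prime: 5² · 11 · 19 = 5225

5225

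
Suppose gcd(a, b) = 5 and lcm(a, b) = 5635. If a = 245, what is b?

115

Using ab = gcd(a,b)·lcm(a,b) = 5·5635 = 28175, we get b = 28175/245 = 115.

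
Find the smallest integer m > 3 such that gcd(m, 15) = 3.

6

Multiples of 3 above 3: 3·2, 3·3, … . Need the cofactor coprime to 15/3 = 5.
Checking s = 2, 3, … the first with gcd(s, 5) = 1 is s = 2, giving 6.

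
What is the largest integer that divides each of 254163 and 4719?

39

254163 = 3 · 7³ · 13 · 19
4719 = 3 · 11² · 13
Common: 3 · 13 = 39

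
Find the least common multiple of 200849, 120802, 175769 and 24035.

11227714178230

200849 = 11 · 19 · 31²; 120802 = 2 · 11 · 17² · 19; 175769 = 11 · 19 · 29²; 24035 = 5 · 11 · 19 · 23
lcm takes max exponent of each prime: 2 · 5 · 11 · 17² · 19 · 23 · 29² · 31² = 11227714178230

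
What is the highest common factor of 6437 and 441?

1

Euclid: 6437 = 14·441 + 263; 441 = 1·263 + 178; 263 = 1·178 + 85; 178 = 2·85 + 8; 85 = 10·8 + 5; 8 = 1·5 + 3; 5 = 1·3 + 2; 3 = 1·2 + 1; 2 = 2·1 + 0. Last nonzero remainder: 1.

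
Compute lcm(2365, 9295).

gcd first: 9295 = 3·2365 + 2200; 2365 = 1·2200 + 165; 2200 = 13·165 + 55; 165 = 3·55 + 0 → gcd = 55
lcm = 2365·9295/gcd = 21982675/55 = 399685

399685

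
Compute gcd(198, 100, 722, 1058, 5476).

gcd(198, 100): 198 = 1·100 + 98; 100 = 1·98 + 2; 98 = 49·2 + 0 → 2
gcd(2, 722): 722 = 361·2 + 0 → 2
gcd(2, 1058): 1058 = 529·2 + 0 → 2
gcd(2, 5476): 5476 = 2738·2 + 0 → 2

2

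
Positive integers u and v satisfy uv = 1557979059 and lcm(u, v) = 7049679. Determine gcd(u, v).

From gcd × lcm = uv: gcd = 1557979059 / 7049679 = 221.

221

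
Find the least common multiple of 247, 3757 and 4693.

lcm(247, 3757) = 247·3757/gcd = 927979/13 = 71383
lcm(71383, 4693) = 71383·4693/gcd = 335000419/247 = 1356277

1356277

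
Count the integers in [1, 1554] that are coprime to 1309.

Prime factors of 1309: 7, 11, 17. Count integers ≤ 1554 divisible by none of them.
By inclusion–exclusion: 1554 − ⌊1554/7⌋ − ⌊1554/11⌋ − ⌊1554/17⌋ + ⌊1554/77⌋ + ⌊1554/119⌋ + ⌊1554/187⌋ − ⌊1554/1309⌋ = 1140.

1140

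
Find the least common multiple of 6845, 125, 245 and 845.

6845 = 5 · 37²; 125 = 5³; 245 = 5 · 7²; 845 = 5 · 13²
lcm takes max exponent of each prime: 5³ · 7² · 13² · 37² = 1417086125

1417086125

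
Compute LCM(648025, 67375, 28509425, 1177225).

648025 = 5² · 7² · 23²; 67375 = 5³ · 7² · 11; 28509425 = 5² · 7² · 17 · 37²; 1177225 = 5² · 7² · 31²
lcm takes max exponent of each prime: 5³ · 7² · 11 · 17 · 23² · 31² · 37² = 797131933280375

797131933280375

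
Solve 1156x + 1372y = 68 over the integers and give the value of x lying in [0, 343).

Euclid: 1372 = 1·1156 + 216; 1156 = 5·216 + 76; 216 = 2·76 + 64; 76 = 1·64 + 12; 64 = 5·12 + 4; 12 = 3·4 + 0 → gcd = 4; 68 = 4·17.
Back-substitution yields 1156·(-108) + 1372·(91) = 4, so one solution is x = -108·17 = -1836, y = 91·17 = 1547.
Solutions in x differ by 1372/4 = 343; the one in [0, 343) is -1836 mod 343 = 222.

222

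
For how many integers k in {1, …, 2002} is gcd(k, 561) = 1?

Prime factors of 561: 3, 11, 17. Count integers ≤ 2002 divisible by none of them.
By inclusion–exclusion: 2002 − ⌊2002/3⌋ − ⌊2002/11⌋ − ⌊2002/17⌋ + ⌊2002/33⌋ + ⌊2002/51⌋ + ⌊2002/187⌋ − ⌊2002/561⌋ = 1142.

1142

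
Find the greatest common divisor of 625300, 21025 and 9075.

25

625300 = 2² · 5² · 13² · 37; 21025 = 5² · 29²; 9075 = 3 · 5² · 11²
gcd takes min exponent of each prime: 5² = 25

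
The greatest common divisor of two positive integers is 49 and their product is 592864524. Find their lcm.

gcd·lcm = product, so lcm = 592864524/49 = 12099276.

12099276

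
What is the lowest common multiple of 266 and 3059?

6118

266 = 2 · 7 · 19; 3059 = 7 · 19 · 23
max exponents: 2 · 7 · 19 · 23 = 6118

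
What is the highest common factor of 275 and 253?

11

Euclid: 275 = 1·253 + 22; 253 = 11·22 + 11; 22 = 2·11 + 0. Last nonzero remainder: 11.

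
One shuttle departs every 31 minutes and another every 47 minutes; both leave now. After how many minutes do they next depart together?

gcd first: 47 = 1·31 + 16; 31 = 1·16 + 15; 16 = 1·15 + 1; 15 = 15·1 + 0 → gcd = 1
lcm = 31·47/gcd = 1457/1 = 1457

1457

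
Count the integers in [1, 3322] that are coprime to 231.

Prime factors of 231: 3, 7, 11. Count integers ≤ 3322 divisible by none of them.
By inclusion–exclusion: 3322 − ⌊3322/3⌋ − ⌊3322/7⌋ − ⌊3322/11⌋ + ⌊3322/21⌋ + ⌊3322/33⌋ + ⌊3322/77⌋ − ⌊3322/231⌋ = 1726.

1726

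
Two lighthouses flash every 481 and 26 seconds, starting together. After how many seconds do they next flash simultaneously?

962

481 = 13 · 37; 26 = 2 · 13
max exponents: 2 · 13 · 37 = 962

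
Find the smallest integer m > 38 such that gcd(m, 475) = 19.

Multiples of 19 above 38: 19·3, 19·4, … . Need the cofactor coprime to 475/19 = 25.
Checking s = 3, 4, … the first with gcd(s, 25) = 1 is s = 3, giving 57.

57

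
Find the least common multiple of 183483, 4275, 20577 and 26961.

lcm(183483, 4275) = 183483·4275/gcd = 784389825/171 = 4587075
lcm(4587075, 20577) = 4587075·20577/gcd = 94388242275/57 = 1655934075
lcm(1655934075, 26961) = 1655934075·26961/gcd = 44645638596075/57 = 783256817475

783256817475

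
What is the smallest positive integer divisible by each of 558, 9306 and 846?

288486

558 = 2 · 3² · 31; 9306 = 2 · 3² · 11 · 47; 846 = 2 · 3² · 47
lcm takes max exponent of each prime: 2 · 3² · 11 · 31 · 47 = 288486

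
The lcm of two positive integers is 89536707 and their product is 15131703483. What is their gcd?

gcd·lcm = product, so gcd = 15131703483/89536707 = 169.

169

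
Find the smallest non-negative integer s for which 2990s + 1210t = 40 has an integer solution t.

68

gcd(2990, 1210) = 10 (Euclid: 2990 = 2·1210 + 570; 1210 = 2·570 + 70; 570 = 8·70 + 10; 70 = 7·10 + 0), and 10 | 40.
Extended Euclid: 2990·(17) + 1210·(-42) = 10. Scale by 4: s₀ = 68.
General solution s = s₀ + 121k; reducing mod 121 gives s = 68 (and t = -168).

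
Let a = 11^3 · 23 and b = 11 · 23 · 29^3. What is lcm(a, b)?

max exponent per prime: 11^3 · 23 · 29^3 = 746620457

746620457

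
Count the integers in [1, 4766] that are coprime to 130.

1760

Prime factors of 130: 2, 5, 13. Count integers ≤ 4766 divisible by none of them.
By inclusion–exclusion: 4766 − ⌊4766/2⌋ − ⌊4766/5⌋ − ⌊4766/13⌋ + ⌊4766/10⌋ + ⌊4766/26⌋ + ⌊4766/65⌋ − ⌊4766/130⌋ = 1760.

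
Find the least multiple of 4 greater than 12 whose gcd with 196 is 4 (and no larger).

gcd(x, 196) = 4 forces 4 | x; write x = 4s. Then gcd(4s, 4·49) = 4·gcd(s, 49), so need gcd(s, 49) = 1.
4s > 12 gives s ≥ 4. The least s ≥ 4 coprime to 49 is 4, so x = 4·4 = 16.

16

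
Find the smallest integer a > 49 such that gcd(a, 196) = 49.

Multiples of 49 above 49: 49·2, 49·3, … . Need the cofactor coprime to 196/49 = 4.
Checking s = 2, 3, … the first with gcd(s, 4) = 1 is s = 3, giving 147.

147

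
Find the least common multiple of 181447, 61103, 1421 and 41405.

191193425605

181447 = 7³ · 23²; 61103 = 7² · 29 · 43; 1421 = 7² · 29; 41405 = 5 · 7² · 13²
lcm takes max exponent of each prime: 5 · 7³ · 13² · 23² · 29 · 43 = 191193425605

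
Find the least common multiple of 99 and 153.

1683

gcd first: 153 = 1·99 + 54; 99 = 1·54 + 45; 54 = 1·45 + 9; 45 = 5·9 + 0 → gcd = 9
lcm = 99·153/gcd = 15147/9 = 1683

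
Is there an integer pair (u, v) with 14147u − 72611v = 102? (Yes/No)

By Bézout, 14147u − 72611v = 102 has integer solutions iff gcd(14147, 72611) | 102.
Euclid: 72611 = 5·14147 + 1876; 14147 = 7·1876 + 1015; 1876 = 1·1015 + 861; 1015 = 1·861 + 154; 861 = 5·154 + 91; 154 = 1·91 + 63; 91 = 1·63 + 28; 63 = 2·28 + 7; 28 = 4·7 + 0. gcd = 7; 102 mod 7 = 4. No.

No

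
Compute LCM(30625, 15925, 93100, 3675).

lcm(30625, 15925) = 30625·15925/gcd = 487703125/1225 = 398125
lcm(398125, 93100) = 398125·93100/gcd = 37065437500/1225 = 30257500
lcm(30257500, 3675) = 30257500·3675/gcd = 111196312500/1225 = 90772500

90772500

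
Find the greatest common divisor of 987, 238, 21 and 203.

7

gcd(987, 238): 987 = 4·238 + 35; 238 = 6·35 + 28; 35 = 1·28 + 7; 28 = 4·7 + 0 → 7
gcd(7, 21): 21 = 3·7 + 0 → 7
gcd(7, 203): 203 = 29·7 + 0 → 7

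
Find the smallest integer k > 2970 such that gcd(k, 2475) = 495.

gcd(k, 2475) = 495 forces 495 | k; write k = 495s. Then gcd(495s, 495·5) = 495·gcd(s, 5), so need gcd(s, 5) = 1.
495s > 2970 gives s ≥ 7. The least s ≥ 7 coprime to 5 is 7, so k = 495·7 = 3465.

3465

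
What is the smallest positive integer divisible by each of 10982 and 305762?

5809478

10982 = 2 · 17² · 19; 305762 = 2 · 17² · 23²
max exponents: 2 · 17² · 19 · 23² = 5809478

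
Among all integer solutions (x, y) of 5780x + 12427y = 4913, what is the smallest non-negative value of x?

Euclid: 12427 = 2·5780 + 867; 5780 = 6·867 + 578; 867 = 1·578 + 289; 578 = 2·289 + 0 → gcd = 289; 4913 = 289·17.
Back-substitution yields 5780·(-15) + 12427·(7) = 289, so one solution is x = -15·17 = -255, y = 7·17 = 119.
Solutions in x differ by 12427/289 = 43; the one in [0, 43) is -255 mod 43 = 3.

3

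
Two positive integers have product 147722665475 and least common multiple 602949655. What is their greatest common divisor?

245

gcd·lcm = product, so gcd = 147722665475/602949655 = 245.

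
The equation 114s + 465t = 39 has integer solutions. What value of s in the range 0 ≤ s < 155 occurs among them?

Euclid: 465 = 4·114 + 9; 114 = 12·9 + 6; 9 = 1·6 + 3; 6 = 2·3 + 0 → gcd = 3; 39 = 3·13.
Back-substitution yields 114·(-53) + 465·(13) = 3, so one solution is s = -53·13 = -689, t = 13·13 = 169.
Solutions in s differ by 465/3 = 155; the one in [0, 155) is -689 mod 155 = 86.

86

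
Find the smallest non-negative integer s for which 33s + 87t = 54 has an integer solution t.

28

Euclid: 87 = 2·33 + 21; 33 = 1·21 + 12; 21 = 1·12 + 9; 12 = 1·9 + 3; 9 = 3·3 + 0 → gcd = 3; 54 = 3·18.
Back-substitution yields 33·(8) + 87·(-3) = 3, so one solution is s = 8·18 = 144, t = -3·18 = -54.
Solutions in s differ by 87/3 = 29; the one in [0, 29) is 144 mod 29 = 28.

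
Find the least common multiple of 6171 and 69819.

8448099

gcd first: 69819 = 11·6171 + 1938; 6171 = 3·1938 + 357; 1938 = 5·357 + 153; 357 = 2·153 + 51; 153 = 3·51 + 0 → gcd = 51
lcm = 6171·69819/gcd = 430853049/51 = 8448099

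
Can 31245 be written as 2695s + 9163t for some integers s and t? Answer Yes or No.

By Bézout, 2695s + 9163t = 31245 has integer solutions iff gcd(2695, 9163) | 31245.
Euclid: 9163 = 3·2695 + 1078; 2695 = 2·1078 + 539; 1078 = 2·539 + 0. gcd = 539; 31245 mod 539 = 522. No.

No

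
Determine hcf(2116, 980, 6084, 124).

gcd(2116, 980): 2116 = 2·980 + 156; 980 = 6·156 + 44; 156 = 3·44 + 24; 44 = 1·24 + 20; 24 = 1·20 + 4; 20 = 5·4 + 0 → 4
gcd(4, 6084): 6084 = 1521·4 + 0 → 4
gcd(4, 124): 124 = 31·4 + 0 → 4

4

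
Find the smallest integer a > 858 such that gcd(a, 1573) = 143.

gcd(a, 1573) = 143 forces 143 | a; write a = 143s. Then gcd(143s, 143·11) = 143·gcd(s, 11), so need gcd(s, 11) = 1.
143s > 858 gives s ≥ 7. The least s ≥ 7 coprime to 11 is 7, so a = 143·7 = 1001.

1001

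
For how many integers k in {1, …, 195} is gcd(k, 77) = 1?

153

Prime factors of 77: 7, 11. Count integers ≤ 195 divisible by none of them.
By inclusion–exclusion: 195 − ⌊195/7⌋ − ⌊195/11⌋ + ⌊195/77⌋ = 153.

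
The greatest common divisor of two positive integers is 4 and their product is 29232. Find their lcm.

7308

Since gcd(m,n)·lcm(m,n) = mn, lcm = 29232/4 = 7308.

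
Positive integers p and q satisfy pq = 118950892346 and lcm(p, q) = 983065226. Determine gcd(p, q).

121

gcd·lcm = product, so gcd = 118950892346/983065226 = 121.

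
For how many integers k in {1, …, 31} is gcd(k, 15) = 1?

15 = 3·5. Inclusion–exclusion on these primes:
31 − ⌊31/3⌋ − ⌊31/5⌋ + ⌊31/15⌋ = 17

17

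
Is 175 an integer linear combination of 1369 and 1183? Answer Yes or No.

By Bézout, 1369m + 1183n = 175 has integer solutions iff gcd(1369, 1183) | 175.
Euclid: 1369 = 1·1183 + 186; 1183 = 6·186 + 67; 186 = 2·67 + 52; 67 = 1·52 + 15; 52 = 3·15 + 7; 15 = 2·7 + 1; 7 = 7·1 + 0. gcd = 1; 175 mod 1 = 0. Yes.

Yes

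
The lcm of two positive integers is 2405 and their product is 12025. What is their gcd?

5

From gcd × lcm = mn: gcd = 12025 / 2405 = 5.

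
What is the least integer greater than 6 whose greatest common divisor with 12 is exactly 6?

18

gcd(a, 12) = 6 forces 6 | a; write a = 6s. Then gcd(6s, 6·2) = 6·gcd(s, 2), so need gcd(s, 2) = 1.
6s > 6 gives s ≥ 2. The least s ≥ 2 coprime to 2 is 3, so a = 6·3 = 18.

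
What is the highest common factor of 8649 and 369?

9

Euclid: 8649 = 23·369 + 162; 369 = 2·162 + 45; 162 = 3·45 + 27; 45 = 1·27 + 18; 27 = 1·18 + 9; 18 = 2·9 + 0. Last nonzero remainder: 9.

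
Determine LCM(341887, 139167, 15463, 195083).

189427138252443

341887 = 7 · 13² · 17²; 139167 = 3² · 7 · 47²; 15463 = 7 · 47²; 195083 = 7 · 29 · 31²
lcm takes max exponent of each prime: 3² · 7 · 13² · 17² · 29 · 31² · 47² = 189427138252443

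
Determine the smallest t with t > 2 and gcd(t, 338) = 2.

Multiples of 2 above 2: 2·2, 2·3, … . Need the cofactor coprime to 338/2 = 169.
Checking s = 2, 3, … the first with gcd(s, 169) = 1 is s = 2, giving 4.

4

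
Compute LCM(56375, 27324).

140035500

gcd first: 56375 = 2·27324 + 1727; 27324 = 15·1727 + 1419; 1727 = 1·1419 + 308; 1419 = 4·308 + 187; 308 = 1·187 + 121; 187 = 1·121 + 66; 121 = 1·66 + 55; 66 = 1·55 + 11; 55 = 5·11 + 0 → gcd = 11
lcm = 56375·27324/gcd = 1540390500/11 = 140035500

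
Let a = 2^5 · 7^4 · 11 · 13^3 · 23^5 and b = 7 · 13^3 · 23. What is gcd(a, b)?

353717

min exponent per shared prime: 7 · 13^3 · 23 = 353717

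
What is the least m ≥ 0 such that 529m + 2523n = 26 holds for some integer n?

Reduce mod 2523: 529m ≡ 26 (mod 2523). With g = gcd(529, 2523) = 1 dividing 26, divide through: 529m ≡ 26 (mod 2523).
Since gcd(529, 2523) = 1, m ≡ 26·(529)⁻¹ ≡ 911 (mod 2523). Smallest non-negative: 911.

911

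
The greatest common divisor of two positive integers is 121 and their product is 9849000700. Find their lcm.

For any two positive integers, gcd × lcm equals their product. Hence lcm = 9849000700 / 121 = 81396700.

81396700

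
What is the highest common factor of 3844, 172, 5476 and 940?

gcd(3844, 172): 3844 = 22·172 + 60; 172 = 2·60 + 52; 60 = 1·52 + 8; 52 = 6·8 + 4; 8 = 2·4 + 0 → 4
gcd(4, 5476): 5476 = 1369·4 + 0 → 4
gcd(4, 940): 940 = 235·4 + 0 → 4

4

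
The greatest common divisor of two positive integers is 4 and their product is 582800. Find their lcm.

145700

For any two positive integers, gcd × lcm equals their product. Hence lcm = 582800 / 4 = 145700.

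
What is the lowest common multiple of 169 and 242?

40898

169 = 13²; 242 = 2 · 11²
max exponents: 2 · 11² · 13² = 40898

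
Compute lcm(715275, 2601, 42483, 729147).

29475767475

715275 = 3² · 5² · 11 · 17²; 2601 = 3² · 17²; 42483 = 3 · 7² · 17²; 729147 = 3 · 17² · 29²
lcm takes max exponent of each prime: 3² · 5² · 7² · 11 · 17² · 29² = 29475767475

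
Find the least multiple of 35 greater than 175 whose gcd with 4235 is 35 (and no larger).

210

4235 = 35·121. Any t with gcd(t, 4235) = 35 is a multiple of 35, say 35s, with s coprime to 121.
Need s > 175/35, so s ≥ 6. First s ≥ 6 with gcd(s, 121) = 1 is s = 6. Thus t = 35·6 = 210.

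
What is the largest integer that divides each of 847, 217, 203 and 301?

7

gcd(847, 217): 847 = 3·217 + 196; 217 = 1·196 + 21; 196 = 9·21 + 7; 21 = 3·7 + 0 → 7
gcd(7, 203): 203 = 29·7 + 0 → 7
gcd(7, 301): 301 = 43·7 + 0 → 7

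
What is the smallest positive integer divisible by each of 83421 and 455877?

83421 = 3² · 13 · 23 · 31; 455877 = 3² · 37³
max exponents: 3² · 13 · 23 · 31 · 37³ = 4225523913

4225523913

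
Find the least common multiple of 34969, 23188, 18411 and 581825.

34969 = 11² · 17²; 23188 = 2² · 11 · 17 · 31; 18411 = 3 · 17 · 19²; 581825 = 5² · 17 · 37²
lcm takes max exponent of each prime: 2² · 3 · 5² · 11² · 17² · 19² · 31 · 37² = 160722549045300

160722549045300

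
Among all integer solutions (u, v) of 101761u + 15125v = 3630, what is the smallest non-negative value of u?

80

Reduce mod 15125: 101761u ≡ 3630 (mod 15125). With g = gcd(101761, 15125) = 121 dividing 3630, divide through: 841u ≡ 30 (mod 125).
Since gcd(841, 125) = 1, u ≡ 30·(841)⁻¹ ≡ 80 (mod 125). Smallest non-negative: 80.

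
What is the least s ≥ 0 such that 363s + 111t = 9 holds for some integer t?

4

Reduce mod 111: 363s ≡ 9 (mod 111). With g = gcd(363, 111) = 3 dividing 9, divide through: 121s ≡ 3 (mod 37).
Since gcd(121, 37) = 1, s ≡ 3·(121)⁻¹ ≡ 4 (mod 37). Smallest non-negative: 4.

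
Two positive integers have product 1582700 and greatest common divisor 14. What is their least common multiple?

gcd·lcm = product, so lcm = 1582700/14 = 113050.

113050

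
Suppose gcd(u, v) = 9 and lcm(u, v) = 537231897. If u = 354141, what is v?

13653

Using uv = gcd(u,v)·lcm(u,v) = 9·537231897 = 4835087073, we get v = 4835087073/354141 = 13653.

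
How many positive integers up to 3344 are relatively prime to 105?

1530

105 = 3·5·7. Inclusion–exclusion on these primes:
3344 − ⌊3344/3⌋ − ⌊3344/5⌋ − ⌊3344/7⌋ + ⌊3344/15⌋ + ⌊3344/21⌋ + ⌊3344/35⌋ − ⌊3344/105⌋ = 1530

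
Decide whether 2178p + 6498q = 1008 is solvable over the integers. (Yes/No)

Yes

By Bézout, 2178p + 6498q = 1008 has integer solutions iff gcd(2178, 6498) | 1008.
Euclid: 6498 = 2·2178 + 2142; 2178 = 1·2142 + 36; 2142 = 59·36 + 18; 36 = 2·18 + 0. gcd = 18; 1008 mod 18 = 0. Yes.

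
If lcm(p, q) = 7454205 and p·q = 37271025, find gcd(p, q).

5

From gcd × lcm = pq: gcd = 37271025 / 7454205 = 5.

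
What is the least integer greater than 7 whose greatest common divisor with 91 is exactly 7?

Multiples of 7 above 7: 7·2, 7·3, … . Need the cofactor coprime to 91/7 = 13.
Checking s = 2, 3, … the first with gcd(s, 13) = 1 is s = 2, giving 14.

14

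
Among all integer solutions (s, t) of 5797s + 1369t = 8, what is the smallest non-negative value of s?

Reduce mod 1369: 5797s ≡ 8 (mod 1369). With g = gcd(5797, 1369) = 1 dividing 8, divide through: 5797s ≡ 8 (mod 1369).
Since gcd(5797, 1369) = 1, s ≡ 8·(5797)⁻¹ ≡ 209 (mod 1369). Smallest non-negative: 209.

209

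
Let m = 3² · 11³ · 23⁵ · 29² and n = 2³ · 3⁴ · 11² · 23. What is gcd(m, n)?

min exponent per shared prime: 3² · 11² · 23 = 25047

25047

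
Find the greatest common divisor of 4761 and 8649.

9

Euclid: 8649 = 1·4761 + 3888; 4761 = 1·3888 + 873; 3888 = 4·873 + 396; 873 = 2·396 + 81; 396 = 4·81 + 72; 81 = 1·72 + 9; 72 = 8·9 + 0. Last nonzero remainder: 9.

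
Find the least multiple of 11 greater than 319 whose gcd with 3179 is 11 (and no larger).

Multiples of 11 above 319: 11·30, 11·31, … . Need the cofactor coprime to 3179/11 = 289.
Checking s = 30, 31, … the first with gcd(s, 289) = 1 is s = 30, giving 330.

330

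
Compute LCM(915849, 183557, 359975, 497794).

1000257444613350

915849 = 3² · 11² · 29²; 183557 = 11² · 37 · 41; 359975 = 5² · 7 · 11² · 17; 497794 = 2 · 11⁴ · 17
lcm takes max exponent of each prime: 2 · 3² · 5² · 7 · 11⁴ · 17 · 29² · 37 · 41 = 1000257444613350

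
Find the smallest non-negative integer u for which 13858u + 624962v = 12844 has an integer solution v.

Euclid: 624962 = 45·13858 + 1352; 13858 = 10·1352 + 338; 1352 = 4·338 + 0 → gcd = 338; 12844 = 338·38.
Back-substitution yields 13858·(451) + 624962·(-10) = 338, so one solution is u = 451·38 = 17138, v = -10·38 = -380.
Solutions in u differ by 624962/338 = 1849; the one in [0, 1849) is 17138 mod 1849 = 497.

497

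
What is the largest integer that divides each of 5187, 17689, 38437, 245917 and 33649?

133

gcd(5187, 17689): 17689 = 3·5187 + 2128; 5187 = 2·2128 + 931; 2128 = 2·931 + 266; 931 = 3·266 + 133; 266 = 2·133 + 0 → 133
gcd(133, 38437): 38437 = 289·133 + 0 → 133
gcd(133, 245917): 245917 = 1849·133 + 0 → 133
gcd(133, 33649): 33649 = 253·133 + 0 → 133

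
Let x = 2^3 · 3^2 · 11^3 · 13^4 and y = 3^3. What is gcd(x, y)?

min exponent per shared prime: 3^2 = 9

9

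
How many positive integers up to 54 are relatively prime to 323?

323 = 17·19. Inclusion–exclusion on these primes:
54 − ⌊54/17⌋ − ⌊54/19⌋ + ⌊54/323⌋ = 49

49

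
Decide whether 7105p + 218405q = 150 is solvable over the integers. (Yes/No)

Yes

By Bézout, 7105p + 218405q = 150 has integer solutions iff gcd(7105, 218405) | 150.
Euclid: 218405 = 30·7105 + 5255; 7105 = 1·5255 + 1850; 5255 = 2·1850 + 1555; 1850 = 1·1555 + 295; 1555 = 5·295 + 80; 295 = 3·80 + 55; 80 = 1·55 + 25; 55 = 2·25 + 5; 25 = 5·5 + 0. gcd = 5; 150 mod 5 = 0. Yes.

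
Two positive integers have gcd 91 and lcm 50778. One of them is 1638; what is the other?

2821

m·n = gcd·lcm = 91·50778 = 4620798, so n = 4620798/1638 = 2821.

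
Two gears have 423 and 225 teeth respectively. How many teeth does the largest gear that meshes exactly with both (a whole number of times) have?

423 = 3² · 47
225 = 3² · 5²
Common: 3² = 9

9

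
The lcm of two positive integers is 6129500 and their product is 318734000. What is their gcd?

From gcd × lcm = mn: gcd = 318734000 / 6129500 = 52.

52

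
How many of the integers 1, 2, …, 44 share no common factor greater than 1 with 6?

6 = 2·3. Inclusion–exclusion on these primes:
44 − ⌊44/2⌋ − ⌊44/3⌋ + ⌊44/6⌋ = 15

15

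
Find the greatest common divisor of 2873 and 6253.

2873 = 13² · 17
6253 = 13² · 37
Common: 13² = 169

169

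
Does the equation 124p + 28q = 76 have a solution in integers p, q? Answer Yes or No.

By Bézout, 124p + 28q = 76 has integer solutions iff gcd(124, 28) | 76.
Euclid: 124 = 4·28 + 12; 28 = 2·12 + 4; 12 = 3·4 + 0. gcd = 4; 76 mod 4 = 0. Yes.

Yes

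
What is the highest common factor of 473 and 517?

Euclid: 517 = 1·473 + 44; 473 = 10·44 + 33; 44 = 1·33 + 11; 33 = 3·11 + 0. Last nonzero remainder: 11.

11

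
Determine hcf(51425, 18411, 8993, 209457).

17

51425 = 5² · 11² · 17; 18411 = 3 · 17 · 19²; 8993 = 17 · 23²; 209457 = 3² · 17 · 37²
gcd takes min exponent of each prime: 17 = 17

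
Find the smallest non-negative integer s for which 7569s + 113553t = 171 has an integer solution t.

6166

gcd(7569, 113553) = 9 (Euclid: 113553 = 15·7569 + 18; 7569 = 420·18 + 9; 18 = 2·9 + 0), and 9 | 171.
Extended Euclid: 7569·(6301) + 113553·(-420) = 9. Scale by 19: s₀ = 119719.
General solution s = s₀ + 12617k; reducing mod 12617 gives s = 6166 (and t = -411).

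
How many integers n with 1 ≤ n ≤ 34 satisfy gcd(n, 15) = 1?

Prime factors of 15: 3, 5. Count integers ≤ 34 divisible by none of them.
By inclusion–exclusion: 34 − ⌊34/3⌋ − ⌊34/5⌋ + ⌊34/15⌋ = 19.

19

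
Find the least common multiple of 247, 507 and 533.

247 = 13 · 19; 507 = 3 · 13²; 533 = 13 · 41
lcm takes max exponent of each prime: 3 · 13² · 19 · 41 = 394953

394953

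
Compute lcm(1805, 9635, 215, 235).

1805 = 5 · 19²; 9635 = 5 · 41 · 47; 215 = 5 · 43; 235 = 5 · 47
lcm takes max exponent of each prime: 5 · 19² · 41 · 43 · 47 = 149564105

149564105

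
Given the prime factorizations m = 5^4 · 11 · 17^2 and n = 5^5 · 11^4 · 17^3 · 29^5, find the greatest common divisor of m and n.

min exponent per shared prime: 5^4 · 11 · 17^2 = 1986875

1986875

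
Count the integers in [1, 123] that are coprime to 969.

Prime factors of 969: 3, 17, 19. Count integers ≤ 123 divisible by none of them.
By inclusion–exclusion: 123 − ⌊123/3⌋ − ⌊123/17⌋ − ⌊123/19⌋ + ⌊123/51⌋ + ⌊123/57⌋ + ⌊123/323⌋ − ⌊123/969⌋ = 73.

73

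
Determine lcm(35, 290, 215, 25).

436450

35 = 5 · 7; 290 = 2 · 5 · 29; 215 = 5 · 43; 25 = 5²
lcm takes max exponent of each prime: 2 · 5² · 7 · 29 · 43 = 436450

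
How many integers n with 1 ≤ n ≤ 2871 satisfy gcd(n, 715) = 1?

1928

Prime factors of 715: 5, 11, 13. Count integers ≤ 2871 divisible by none of them.
By inclusion–exclusion: 2871 − ⌊2871/5⌋ − ⌊2871/11⌋ − ⌊2871/13⌋ + ⌊2871/55⌋ + ⌊2871/65⌋ + ⌊2871/143⌋ − ⌊2871/715⌋ = 1928.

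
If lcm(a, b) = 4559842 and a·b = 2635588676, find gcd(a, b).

578

From gcd × lcm = ab: gcd = 2635588676 / 4559842 = 578.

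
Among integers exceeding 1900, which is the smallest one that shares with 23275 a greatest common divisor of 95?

Multiples of 95 above 1900: 95·21, 95·22, … . Need the cofactor coprime to 23275/95 = 245.
Checking s = 21, 22, … the first with gcd(s, 245) = 1 is s = 22, giving 2090.

2090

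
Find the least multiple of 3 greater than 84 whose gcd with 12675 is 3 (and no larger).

12675 = 3·4225. Any a with gcd(a, 12675) = 3 is a multiple of 3, say 3s, with s coprime to 4225.
Need s > 84/3, so s ≥ 29. First s ≥ 29 with gcd(s, 4225) = 1 is s = 29. Thus a = 3·29 = 87.

87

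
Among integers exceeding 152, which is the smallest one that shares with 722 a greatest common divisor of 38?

190

gcd(k, 722) = 38 forces 38 | k; write k = 38s. Then gcd(38s, 38·19) = 38·gcd(s, 19), so need gcd(s, 19) = 1.
38s > 152 gives s ≥ 5. The least s ≥ 5 coprime to 19 is 5, so k = 38·5 = 190.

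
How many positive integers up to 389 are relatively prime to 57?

246

Prime factors of 57: 3, 19. Count integers ≤ 389 divisible by none of them.
By inclusion–exclusion: 389 − ⌊389/3⌋ − ⌊389/19⌋ + ⌊389/57⌋ = 246.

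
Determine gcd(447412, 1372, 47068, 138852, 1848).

28

gcd(447412, 1372): 447412 = 326·1372 + 140; 1372 = 9·140 + 112; 140 = 1·112 + 28; 112 = 4·28 + 0 → 28
gcd(28, 47068): 47068 = 1681·28 + 0 → 28
gcd(28, 138852): 138852 = 4959·28 + 0 → 28
gcd(28, 1848): 1848 = 66·28 + 0 → 28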